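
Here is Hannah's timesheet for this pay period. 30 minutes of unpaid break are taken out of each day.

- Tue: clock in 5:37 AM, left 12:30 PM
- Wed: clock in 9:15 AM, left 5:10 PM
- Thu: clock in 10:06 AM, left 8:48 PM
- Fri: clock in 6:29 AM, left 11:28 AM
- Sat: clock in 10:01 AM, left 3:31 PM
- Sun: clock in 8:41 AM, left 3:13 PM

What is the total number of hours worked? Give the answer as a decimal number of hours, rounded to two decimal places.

39.52 hours

Tue: 5:37 AM–12:30 PM = 6 h 53 min; less 30 min break → 6 h 23 min
Wed: 9:15 AM–5:10 PM = 7 h 55 min; less 30 min break → 7 h 25 min
Thu: 10:06 AM–8:48 PM = 10 h 42 min; less 30 min break → 10 h 12 min
Fri: 6:29 AM–11:28 AM = 4 h 59 min; less 30 min break → 4 h 29 min
Sat: 10:01 AM–3:31 PM = 5 h 30 min; less 30 min break → 5 h 0 min
Sun: 8:41 AM–3:13 PM = 6 h 32 min; less 30 min break → 6 h 2 min
Total: 6 h 23 min + 7 h 25 min + 10 h 12 min + 4 h 29 min + 5 h 0 min + 6 h 2 min = 39 h 31 min.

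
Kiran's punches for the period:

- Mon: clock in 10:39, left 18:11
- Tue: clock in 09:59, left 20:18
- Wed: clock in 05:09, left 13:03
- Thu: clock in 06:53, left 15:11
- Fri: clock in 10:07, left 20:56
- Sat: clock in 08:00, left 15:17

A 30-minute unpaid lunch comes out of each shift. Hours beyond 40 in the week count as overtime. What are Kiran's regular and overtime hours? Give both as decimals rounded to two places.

Regular 40.00 hours, overtime 9.15 hours

Mon: 10:39–18:11 = 7 h 32 min; less 30 min break → 7 h 2 min
Tue: 09:59–20:18 = 10 h 19 min; less 30 min break → 9 h 49 min
Wed: 05:09–13:03 = 7 h 54 min; less 30 min break → 7 h 24 min
Thu: 06:53–15:11 = 8 h 18 min; less 30 min break → 7 h 48 min
Fri: 10:07–20:56 = 10 h 49 min; less 30 min break → 10 h 19 min
Sat: 08:00–15:17 = 7 h 17 min; less 30 min break → 6 h 47 min
Total worked: 49 h 9 min = 49.15 h.
Threshold 40 h → overtime 9 h 9 min, regular 40 h 0 min.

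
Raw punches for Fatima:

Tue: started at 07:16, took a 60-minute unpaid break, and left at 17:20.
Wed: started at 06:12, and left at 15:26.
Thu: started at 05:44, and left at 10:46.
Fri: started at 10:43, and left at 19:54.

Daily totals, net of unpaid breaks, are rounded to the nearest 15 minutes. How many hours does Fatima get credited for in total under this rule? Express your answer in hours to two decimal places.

32.50 hours

Tue: 07:16–17:20 = 10 h 4 min − 60 min = 9 h 4 min → rounds to 9 h 0 min
Wed: 06:12–15:26 = 9 h 14 min → rounds to 9 h 15 min
Thu: 05:44–10:46 = 5 h 2 min → rounds to 5 h 0 min
Fri: 10:43–19:54 = 9 h 11 min → rounds to 9 h 15 min
Total credited: 32 h 30 min.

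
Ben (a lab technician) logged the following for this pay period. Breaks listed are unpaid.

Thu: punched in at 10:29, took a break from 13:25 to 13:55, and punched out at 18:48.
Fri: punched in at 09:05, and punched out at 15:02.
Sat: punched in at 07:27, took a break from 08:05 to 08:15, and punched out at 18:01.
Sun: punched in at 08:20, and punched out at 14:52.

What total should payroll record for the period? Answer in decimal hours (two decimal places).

30.70 hours

Thu: 10:29–18:48 = 8 h 19 min; less 30 min break → 7 h 49 min
Fri: 09:05–15:02 = 5 h 57 min
Sat: 07:27–18:01 = 10 h 34 min; less 10 min break → 10 h 24 min
Sun: 08:20–14:52 = 6 h 32 min
Total: 7 h 49 min + 5 h 57 min + 10 h 24 min + 6 h 32 min = 30 h 42 min.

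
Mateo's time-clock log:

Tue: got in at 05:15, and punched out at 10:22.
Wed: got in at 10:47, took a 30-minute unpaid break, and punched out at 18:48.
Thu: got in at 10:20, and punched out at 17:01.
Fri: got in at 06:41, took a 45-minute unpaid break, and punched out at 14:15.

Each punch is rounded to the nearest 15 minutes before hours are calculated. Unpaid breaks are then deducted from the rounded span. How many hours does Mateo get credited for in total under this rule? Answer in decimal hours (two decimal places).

Tue: in 05:15→05:15, out 10:22→10:15; 5 h 0 min
Wed: in 10:47→10:45, out 18:48→18:45; 8 h 0 min − 30 min = 7 h 30 min
Thu: in 10:20→10:15, out 17:01→17:00; 6 h 45 min
Fri: in 06:41→06:45, out 14:15→14:15; 7 h 30 min − 45 min = 6 h 45 min
Total credited: 26 h 0 min.

26.00 hours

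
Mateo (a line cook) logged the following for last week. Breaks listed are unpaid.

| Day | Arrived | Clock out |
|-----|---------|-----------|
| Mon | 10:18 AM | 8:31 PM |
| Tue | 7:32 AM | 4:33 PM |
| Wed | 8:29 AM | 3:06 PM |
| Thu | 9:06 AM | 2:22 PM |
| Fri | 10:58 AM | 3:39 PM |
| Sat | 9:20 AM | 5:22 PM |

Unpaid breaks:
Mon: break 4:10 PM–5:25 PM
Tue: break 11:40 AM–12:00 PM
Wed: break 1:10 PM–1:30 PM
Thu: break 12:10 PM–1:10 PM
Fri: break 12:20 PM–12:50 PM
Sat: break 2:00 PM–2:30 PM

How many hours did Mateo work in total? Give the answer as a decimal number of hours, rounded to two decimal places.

Mon: 10:18 AM–8:31 PM = 10 h 13 min; less 75 min break → 8 h 58 min
Tue: 7:32 AM–4:33 PM = 9 h 1 min; less 20 min break → 8 h 41 min
Wed: 8:29 AM–3:06 PM = 6 h 37 min; less 20 min break → 6 h 17 min
Thu: 9:06 AM–2:22 PM = 5 h 16 min; less 60 min break → 4 h 16 min
Fri: 10:58 AM–3:39 PM = 4 h 41 min; less 30 min break → 4 h 11 min
Sat: 9:20 AM–5:22 PM = 8 h 2 min; less 30 min break → 7 h 32 min
Total: 8 h 58 min + 8 h 41 min + 6 h 17 min + 4 h 16 min + 4 h 11 min + 7 h 32 min = 39 h 55 min.

39.92 hours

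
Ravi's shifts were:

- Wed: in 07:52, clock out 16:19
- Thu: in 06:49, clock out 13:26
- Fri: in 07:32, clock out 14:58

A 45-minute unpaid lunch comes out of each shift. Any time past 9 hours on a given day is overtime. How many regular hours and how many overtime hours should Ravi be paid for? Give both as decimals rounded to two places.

Wed: 07:52–16:19 = 8 h 27 min; less 45 min break → 7 h 42 min
Thu: 06:49–13:26 = 6 h 37 min; less 45 min break → 5 h 52 min
Fri: 07:32–14:58 = 7 h 26 min; less 45 min break → 6 h 41 min
Wed reg 7 h 42 min / OT 0 h 0 min; Thu reg 5 h 52 min / OT 0 h 0 min; Fri reg 6 h 41 min / OT 0 h 0 min.
Totals: regular 20 h 15 min, overtime 0 h 0 min.

Regular 20.25 hours, overtime 0.00 hours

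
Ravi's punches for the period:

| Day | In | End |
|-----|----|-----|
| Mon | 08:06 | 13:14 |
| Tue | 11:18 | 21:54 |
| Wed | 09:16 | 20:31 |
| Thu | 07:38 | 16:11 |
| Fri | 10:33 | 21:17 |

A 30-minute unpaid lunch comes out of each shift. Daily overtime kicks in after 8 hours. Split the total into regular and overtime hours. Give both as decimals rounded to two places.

Mon: 08:06–13:14 = 5 h 8 min; less 30 min break → 4 h 38 min
Tue: 11:18–21:54 = 10 h 36 min; less 30 min break → 10 h 6 min
Wed: 09:16–20:31 = 11 h 15 min; less 30 min break → 10 h 45 min
Thu: 07:38–16:11 = 8 h 33 min; less 30 min break → 8 h 3 min
Fri: 10:33–21:17 = 10 h 44 min; less 30 min break → 10 h 14 min
Mon reg 4 h 38 min / OT 0 h 0 min; Tue reg 8 h 0 min / OT 2 h 6 min; Wed reg 8 h 0 min / OT 2 h 45 min; Thu reg 8 h 0 min / OT 0 h 3 min; Fri reg 8 h 0 min / OT 2 h 14 min.
Totals: regular 36 h 38 min, overtime 7 h 8 min.

Regular 36.63 hours, overtime 7.13 hours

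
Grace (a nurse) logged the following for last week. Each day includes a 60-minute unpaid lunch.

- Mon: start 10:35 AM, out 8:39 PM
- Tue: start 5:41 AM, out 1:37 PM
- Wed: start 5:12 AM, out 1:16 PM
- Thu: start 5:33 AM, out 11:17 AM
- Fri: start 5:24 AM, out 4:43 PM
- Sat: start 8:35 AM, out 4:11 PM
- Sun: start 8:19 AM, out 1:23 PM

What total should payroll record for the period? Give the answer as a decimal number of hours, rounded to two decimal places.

48.78 hours

Mon: 10:35 AM–8:39 PM = 10 h 4 min; less 60 min break → 9 h 4 min
Tue: 5:41 AM–1:37 PM = 7 h 56 min; less 60 min break → 6 h 56 min
Wed: 5:12 AM–1:16 PM = 8 h 4 min; less 60 min break → 7 h 4 min
Thu: 5:33 AM–11:17 AM = 5 h 44 min; less 60 min break → 4 h 44 min
Fri: 5:24 AM–4:43 PM = 11 h 19 min; less 60 min break → 10 h 19 min
Sat: 8:35 AM–4:11 PM = 7 h 36 min; less 60 min break → 6 h 36 min
Sun: 8:19 AM–1:23 PM = 5 h 4 min; less 60 min break → 4 h 4 min
Total: 9 h 4 min + 6 h 56 min + 7 h 4 min + 4 h 44 min + 10 h 19 min + 6 h 36 min + 4 h 4 min = 48 h 47 min.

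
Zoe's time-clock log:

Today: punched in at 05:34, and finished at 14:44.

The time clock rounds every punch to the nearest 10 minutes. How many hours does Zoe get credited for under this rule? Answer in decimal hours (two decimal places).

Today: in 05:34→05:30, out 14:44→14:40; 9 h 10 min

9.17 hours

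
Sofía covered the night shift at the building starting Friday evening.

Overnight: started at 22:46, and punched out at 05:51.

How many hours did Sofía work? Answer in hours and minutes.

Overnight: 22:46 → midnight = 1 h 14 min; midnight → 05:51 = 5 h 51 min; span 7 h 5 min

7 h 5 min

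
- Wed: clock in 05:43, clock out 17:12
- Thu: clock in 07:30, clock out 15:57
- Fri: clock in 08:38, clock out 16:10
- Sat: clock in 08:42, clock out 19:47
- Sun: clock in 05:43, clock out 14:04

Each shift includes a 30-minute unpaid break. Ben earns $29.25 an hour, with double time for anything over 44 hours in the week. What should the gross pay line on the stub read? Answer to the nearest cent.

$1310.40

Wed: 05:43–17:12 = 11 h 29 min; less 30 min break → 10 h 59 min
Thu: 07:30–15:57 = 8 h 27 min; less 30 min break → 7 h 57 min
Fri: 08:38–16:10 = 7 h 32 min; less 30 min break → 7 h 2 min
Sat: 08:42–19:47 = 11 h 5 min; less 30 min break → 10 h 35 min
Sun: 05:43–14:04 = 8 h 21 min; less 30 min break → 7 h 51 min
Total worked: 44 h 24 min = 2664 min.
Regular 44 h 0 min = 2640 min at $29.25/h; overtime 0 h 24 min = 24 min at $58.50/h.
Pay = (2640 × $29.25 + 24 × $58.50) ÷ 60 = $1310.40.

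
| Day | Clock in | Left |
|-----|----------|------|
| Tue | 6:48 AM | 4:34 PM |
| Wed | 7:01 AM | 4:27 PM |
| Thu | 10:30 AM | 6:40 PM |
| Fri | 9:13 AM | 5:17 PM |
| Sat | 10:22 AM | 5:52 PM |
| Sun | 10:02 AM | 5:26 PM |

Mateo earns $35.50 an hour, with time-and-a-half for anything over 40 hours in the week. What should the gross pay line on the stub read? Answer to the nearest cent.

$1970.25

Tue: 6:48 AM–4:34 PM = 9 h 46 min
Wed: 7:01 AM–4:27 PM = 9 h 26 min
Thu: 10:30 AM–6:40 PM = 8 h 10 min
Fri: 9:13 AM–5:17 PM = 8 h 4 min
Sat: 10:22 AM–5:52 PM = 7 h 30 min
Sun: 10:02 AM–5:26 PM = 7 h 24 min
Total worked: 50 h 20 min = 3020 min.
Regular 40 h 0 min = 2400 min at $35.50/h; overtime 10 h 20 min = 620 min at $53.25/h.
Pay = (2400 × $35.50 + 620 × $53.25) ÷ 60 = $1970.25.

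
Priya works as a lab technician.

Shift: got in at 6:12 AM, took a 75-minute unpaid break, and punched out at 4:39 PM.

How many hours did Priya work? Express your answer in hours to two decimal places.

9.20 hours

Shift: 6:12 AM–4:39 PM = 10 h 27 min; less 75 min break → 9 h 12 min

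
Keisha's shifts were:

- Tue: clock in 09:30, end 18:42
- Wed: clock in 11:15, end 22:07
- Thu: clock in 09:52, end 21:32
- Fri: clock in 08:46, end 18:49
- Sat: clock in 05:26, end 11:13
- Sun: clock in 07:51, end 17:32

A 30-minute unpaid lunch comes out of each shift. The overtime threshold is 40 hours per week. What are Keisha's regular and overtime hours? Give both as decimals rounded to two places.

Tue: 09:30–18:42 = 9 h 12 min; less 30 min break → 8 h 42 min
Wed: 11:15–22:07 = 10 h 52 min; less 30 min break → 10 h 22 min
Thu: 09:52–21:32 = 11 h 40 min; less 30 min break → 11 h 10 min
Fri: 08:46–18:49 = 10 h 3 min; less 30 min break → 9 h 33 min
Sat: 05:26–11:13 = 5 h 47 min; less 30 min break → 5 h 17 min
Sun: 07:51–17:32 = 9 h 41 min; less 30 min break → 9 h 11 min
Total worked: 54 h 15 min = 54.25 h.
Threshold 40 h → overtime 14 h 15 min, regular 40 h 0 min.

Regular 40.00 hours, overtime 14.25 hours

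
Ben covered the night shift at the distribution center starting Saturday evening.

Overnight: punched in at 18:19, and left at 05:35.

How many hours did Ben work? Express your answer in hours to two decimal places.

11.27 hours

Overnight: 18:19 → midnight = 5 h 41 min; midnight → 05:35 = 5 h 35 min; span 11 h 16 min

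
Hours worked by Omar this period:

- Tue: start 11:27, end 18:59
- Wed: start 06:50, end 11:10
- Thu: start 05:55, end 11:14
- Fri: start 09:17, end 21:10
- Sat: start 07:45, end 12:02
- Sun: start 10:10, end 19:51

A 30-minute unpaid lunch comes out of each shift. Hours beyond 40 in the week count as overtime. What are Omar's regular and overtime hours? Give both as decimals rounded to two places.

Regular 40.00 hours, overtime 0.03 hours

Tue: 11:27–18:59 = 7 h 32 min; less 30 min break → 7 h 2 min
Wed: 06:50–11:10 = 4 h 20 min; less 30 min break → 3 h 50 min
Thu: 05:55–11:14 = 5 h 19 min; less 30 min break → 4 h 49 min
Fri: 09:17–21:10 = 11 h 53 min; less 30 min break → 11 h 23 min
Sat: 07:45–12:02 = 4 h 17 min; less 30 min break → 3 h 47 min
Sun: 10:10–19:51 = 9 h 41 min; less 30 min break → 9 h 11 min
Total worked: 40 h 2 min = 40.03 h.
Threshold 40 h → overtime 0 h 2 min, regular 40 h 0 min.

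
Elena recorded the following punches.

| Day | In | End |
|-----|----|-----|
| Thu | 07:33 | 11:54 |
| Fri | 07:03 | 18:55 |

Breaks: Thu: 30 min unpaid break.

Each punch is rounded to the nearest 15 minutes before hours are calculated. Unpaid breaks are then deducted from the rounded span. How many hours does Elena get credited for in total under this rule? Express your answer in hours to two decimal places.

Thu: in 07:33→07:30, out 11:54→12:00; 4 h 30 min − 30 min = 4 h 0 min
Fri: in 07:03→07:00, out 18:55→19:00; 12 h 0 min
Total credited: 16 h 0 min.

16.00 hours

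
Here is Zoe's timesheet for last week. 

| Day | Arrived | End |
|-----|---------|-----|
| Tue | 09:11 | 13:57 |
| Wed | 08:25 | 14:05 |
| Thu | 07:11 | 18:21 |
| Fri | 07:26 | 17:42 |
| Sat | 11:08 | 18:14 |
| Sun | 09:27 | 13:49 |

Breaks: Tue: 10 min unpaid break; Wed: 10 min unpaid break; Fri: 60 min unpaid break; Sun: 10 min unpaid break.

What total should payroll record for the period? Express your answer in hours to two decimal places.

41.83 hours

Tue: 09:11–13:57 = 4 h 46 min; less 10 min break → 4 h 36 min
Wed: 08:25–14:05 = 5 h 40 min; less 10 min break → 5 h 30 min
Thu: 07:11–18:21 = 11 h 10 min
Fri: 07:26–17:42 = 10 h 16 min; less 60 min break → 9 h 16 min
Sat: 11:08–18:14 = 7 h 6 min
Sun: 09:27–13:49 = 4 h 22 min; less 10 min break → 4 h 12 min
Total: 4 h 36 min + 5 h 30 min + 11 h 10 min + 9 h 16 min + 7 h 6 min + 4 h 12 min = 41 h 50 min.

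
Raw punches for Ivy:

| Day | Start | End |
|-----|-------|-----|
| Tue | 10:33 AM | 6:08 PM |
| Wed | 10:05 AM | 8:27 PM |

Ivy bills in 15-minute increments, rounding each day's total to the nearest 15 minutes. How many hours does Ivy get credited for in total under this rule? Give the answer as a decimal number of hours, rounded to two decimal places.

17.75 hours

Tue: 10:33 AM–6:08 PM = 7 h 35 min → rounds to 7 h 30 min
Wed: 10:05 AM–8:27 PM = 10 h 22 min → rounds to 10 h 15 min
Total credited: 17 h 45 min.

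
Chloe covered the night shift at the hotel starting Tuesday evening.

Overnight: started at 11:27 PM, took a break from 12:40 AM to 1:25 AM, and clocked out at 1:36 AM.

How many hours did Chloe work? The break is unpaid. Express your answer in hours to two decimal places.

1.40 hours

Overnight: 11:27 PM → midnight = 0 h 33 min; midnight → 1:36 AM = 1 h 36 min; span 2 h 9 min; less 45 min break → 1 h 24 min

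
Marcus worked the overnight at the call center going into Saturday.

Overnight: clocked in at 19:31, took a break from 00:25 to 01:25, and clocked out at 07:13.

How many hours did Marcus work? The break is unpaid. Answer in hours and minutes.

10 h 42 min

Overnight: 19:31 → midnight = 4 h 29 min; midnight → 07:13 = 7 h 13 min; span 11 h 42 min; less 60 min break → 10 h 42 min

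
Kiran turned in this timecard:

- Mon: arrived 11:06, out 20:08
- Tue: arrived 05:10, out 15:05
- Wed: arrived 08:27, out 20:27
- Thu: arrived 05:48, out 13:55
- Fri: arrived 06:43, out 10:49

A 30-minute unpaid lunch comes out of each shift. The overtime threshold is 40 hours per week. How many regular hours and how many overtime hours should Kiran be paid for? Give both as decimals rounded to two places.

Regular 40.00 hours, overtime 0.67 hours

Mon: 11:06–20:08 = 9 h 2 min; less 30 min break → 8 h 32 min
Tue: 05:10–15:05 = 9 h 55 min; less 30 min break → 9 h 25 min
Wed: 08:27–20:27 = 12 h 0 min; less 30 min break → 11 h 30 min
Thu: 05:48–13:55 = 8 h 7 min; less 30 min break → 7 h 37 min
Fri: 06:43–10:49 = 4 h 6 min; less 30 min break → 3 h 36 min
Total worked: 40 h 40 min = 40.67 h.
Threshold 40 h → overtime 0 h 40 min, regular 40 h 0 min.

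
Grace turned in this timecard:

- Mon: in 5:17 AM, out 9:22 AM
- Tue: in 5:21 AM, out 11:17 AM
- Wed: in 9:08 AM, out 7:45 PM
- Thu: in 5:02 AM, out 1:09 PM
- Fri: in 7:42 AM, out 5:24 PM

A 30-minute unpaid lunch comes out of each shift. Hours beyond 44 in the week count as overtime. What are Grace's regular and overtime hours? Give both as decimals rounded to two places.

Mon: 5:17 AM–9:22 AM = 4 h 5 min; less 30 min break → 3 h 35 min
Tue: 5:21 AM–11:17 AM = 5 h 56 min; less 30 min break → 5 h 26 min
Wed: 9:08 AM–7:45 PM = 10 h 37 min; less 30 min break → 10 h 7 min
Thu: 5:02 AM–1:09 PM = 8 h 7 min; less 30 min break → 7 h 37 min
Fri: 7:42 AM–5:24 PM = 9 h 42 min; less 30 min break → 9 h 12 min
Total worked: 35 h 57 min = 35.95 h.
Threshold 44 h → overtime 0 h 0 min, regular 35 h 57 min.

Regular 35.95 hours, overtime 0.00 hours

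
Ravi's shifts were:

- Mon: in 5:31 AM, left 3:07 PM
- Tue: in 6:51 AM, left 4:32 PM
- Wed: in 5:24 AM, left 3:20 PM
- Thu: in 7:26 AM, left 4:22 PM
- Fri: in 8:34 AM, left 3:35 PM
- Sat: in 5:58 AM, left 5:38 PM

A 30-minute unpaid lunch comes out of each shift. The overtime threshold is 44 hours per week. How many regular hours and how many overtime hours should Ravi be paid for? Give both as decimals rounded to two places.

Mon: 5:31 AM–3:07 PM = 9 h 36 min; less 30 min break → 9 h 6 min
Tue: 6:51 AM–4:32 PM = 9 h 41 min; less 30 min break → 9 h 11 min
Wed: 5:24 AM–3:20 PM = 9 h 56 min; less 30 min break → 9 h 26 min
Thu: 7:26 AM–4:22 PM = 8 h 56 min; less 30 min break → 8 h 26 min
Fri: 8:34 AM–3:35 PM = 7 h 1 min; less 30 min break → 6 h 31 min
Sat: 5:58 AM–5:38 PM = 11 h 40 min; less 30 min break → 11 h 10 min
Total worked: 53 h 50 min = 53.83 h.
Threshold 44 h → overtime 9 h 50 min, regular 44 h 0 min.

Regular 44.00 hours, overtime 9.83 hours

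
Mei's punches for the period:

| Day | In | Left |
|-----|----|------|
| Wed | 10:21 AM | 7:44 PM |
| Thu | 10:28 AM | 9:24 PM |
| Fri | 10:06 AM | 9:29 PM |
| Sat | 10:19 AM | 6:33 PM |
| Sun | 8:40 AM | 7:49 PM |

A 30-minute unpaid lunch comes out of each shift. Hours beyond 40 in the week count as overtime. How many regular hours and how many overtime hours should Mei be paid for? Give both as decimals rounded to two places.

Wed: 10:21 AM–7:44 PM = 9 h 23 min; less 30 min break → 8 h 53 min
Thu: 10:28 AM–9:24 PM = 10 h 56 min; less 30 min break → 10 h 26 min
Fri: 10:06 AM–9:29 PM = 11 h 23 min; less 30 min break → 10 h 53 min
Sat: 10:19 AM–6:33 PM = 8 h 14 min; less 30 min break → 7 h 44 min
Sun: 8:40 AM–7:49 PM = 11 h 9 min; less 30 min break → 10 h 39 min
Total worked: 48 h 35 min = 48.58 h.
Threshold 40 h → overtime 8 h 35 min, regular 40 h 0 min.

Regular 40.00 hours, overtime 8.58 hours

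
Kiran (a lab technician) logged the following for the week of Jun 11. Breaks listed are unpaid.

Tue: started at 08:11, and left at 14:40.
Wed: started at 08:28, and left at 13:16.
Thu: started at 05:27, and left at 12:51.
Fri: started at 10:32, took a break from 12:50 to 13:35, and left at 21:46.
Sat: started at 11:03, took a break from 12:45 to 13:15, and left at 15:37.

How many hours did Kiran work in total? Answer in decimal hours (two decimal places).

Tue: 08:11–14:40 = 6 h 29 min
Wed: 08:28–13:16 = 4 h 48 min
Thu: 05:27–12:51 = 7 h 24 min
Fri: 10:32–21:46 = 11 h 14 min; less 45 min break → 10 h 29 min
Sat: 11:03–15:37 = 4 h 34 min; less 30 min break → 4 h 4 min
Total: 6 h 29 min + 4 h 48 min + 7 h 24 min + 10 h 29 min + 4 h 4 min = 33 h 14 min.

33.23 hours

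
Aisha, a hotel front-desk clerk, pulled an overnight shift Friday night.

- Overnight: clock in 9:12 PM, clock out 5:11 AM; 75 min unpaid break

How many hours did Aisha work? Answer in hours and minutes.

6 h 44 min

Overnight: 9:12 PM → midnight = 2 h 48 min; midnight → 5:11 AM = 5 h 11 min; span 7 h 59 min; less 75 min break → 6 h 44 min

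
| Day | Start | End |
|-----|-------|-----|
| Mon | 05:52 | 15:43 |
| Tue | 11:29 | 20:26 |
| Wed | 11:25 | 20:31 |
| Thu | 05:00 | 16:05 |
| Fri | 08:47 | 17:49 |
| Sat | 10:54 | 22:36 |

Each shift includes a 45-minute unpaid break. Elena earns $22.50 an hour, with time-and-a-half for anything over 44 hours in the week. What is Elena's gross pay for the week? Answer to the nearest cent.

Mon: 05:52–15:43 = 9 h 51 min; less 45 min break → 9 h 6 min
Tue: 11:29–20:26 = 8 h 57 min; less 45 min break → 8 h 12 min
Wed: 11:25–20:31 = 9 h 6 min; less 45 min break → 8 h 21 min
Thu: 05:00–16:05 = 11 h 5 min; less 45 min break → 10 h 20 min
Fri: 08:47–17:49 = 9 h 2 min; less 45 min break → 8 h 17 min
Sat: 10:54–22:36 = 11 h 42 min; less 45 min break → 10 h 57 min
Total worked: 55 h 13 min = 3313 min.
Regular 44 h 0 min = 2640 min at $22.50/h; overtime 11 h 13 min = 673 min at $33.75/h.
Pay = (2640 × $22.50 + 673 × $33.75) ÷ 60 = $1368.56.

$1368.56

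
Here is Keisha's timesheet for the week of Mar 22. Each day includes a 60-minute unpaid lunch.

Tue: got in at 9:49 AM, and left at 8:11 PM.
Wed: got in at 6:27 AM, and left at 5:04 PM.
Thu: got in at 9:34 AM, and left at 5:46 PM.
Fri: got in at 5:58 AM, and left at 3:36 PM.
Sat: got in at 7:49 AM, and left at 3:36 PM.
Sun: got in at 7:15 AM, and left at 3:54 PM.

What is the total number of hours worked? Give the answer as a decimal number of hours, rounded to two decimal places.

Tue: 9:49 AM–8:11 PM = 10 h 22 min; less 60 min break → 9 h 22 min
Wed: 6:27 AM–5:04 PM = 10 h 37 min; less 60 min break → 9 h 37 min
Thu: 9:34 AM–5:46 PM = 8 h 12 min; less 60 min break → 7 h 12 min
Fri: 5:58 AM–3:36 PM = 9 h 38 min; less 60 min break → 8 h 38 min
Sat: 7:49 AM–3:36 PM = 7 h 47 min; less 60 min break → 6 h 47 min
Sun: 7:15 AM–3:54 PM = 8 h 39 min; less 60 min break → 7 h 39 min
Total: 9 h 22 min + 9 h 37 min + 7 h 12 min + 8 h 38 min + 6 h 47 min + 7 h 39 min = 49 h 15 min.

49.25 hours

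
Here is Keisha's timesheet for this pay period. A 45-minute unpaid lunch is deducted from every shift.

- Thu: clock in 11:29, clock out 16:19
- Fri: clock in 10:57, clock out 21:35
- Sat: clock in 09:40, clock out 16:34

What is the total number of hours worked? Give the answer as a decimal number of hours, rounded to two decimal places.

20.12 hours

Thu: 11:29–16:19 = 4 h 50 min; less 45 min break → 4 h 5 min
Fri: 10:57–21:35 = 10 h 38 min; less 45 min break → 9 h 53 min
Sat: 09:40–16:34 = 6 h 54 min; less 45 min break → 6 h 9 min
Total: 4 h 5 min + 9 h 53 min + 6 h 9 min = 20 h 7 min.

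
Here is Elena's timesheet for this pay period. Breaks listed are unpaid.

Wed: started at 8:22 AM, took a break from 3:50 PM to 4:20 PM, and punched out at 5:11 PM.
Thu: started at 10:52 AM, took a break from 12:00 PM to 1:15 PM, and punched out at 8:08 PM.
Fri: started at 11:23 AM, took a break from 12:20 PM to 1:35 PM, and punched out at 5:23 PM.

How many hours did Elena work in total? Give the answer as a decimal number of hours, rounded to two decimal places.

21.08 hours

Wed: 8:22 AM–5:11 PM = 8 h 49 min; less 30 min break → 8 h 19 min
Thu: 10:52 AM–8:08 PM = 9 h 16 min; less 75 min break → 8 h 1 min
Fri: 11:23 AM–5:23 PM = 6 h 0 min; less 75 min break → 4 h 45 min
Total: 8 h 19 min + 8 h 1 min + 4 h 45 min = 21 h 5 min.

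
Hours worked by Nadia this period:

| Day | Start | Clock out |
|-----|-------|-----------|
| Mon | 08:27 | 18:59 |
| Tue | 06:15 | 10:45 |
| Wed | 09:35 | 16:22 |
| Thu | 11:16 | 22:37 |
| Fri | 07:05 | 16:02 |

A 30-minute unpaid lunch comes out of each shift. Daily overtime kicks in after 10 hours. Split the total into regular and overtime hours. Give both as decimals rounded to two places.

Regular 38.73 hours, overtime 0.88 hours

Mon: 08:27–18:59 = 10 h 32 min; less 30 min break → 10 h 2 min
Tue: 06:15–10:45 = 4 h 30 min; less 30 min break → 4 h 0 min
Wed: 09:35–16:22 = 6 h 47 min; less 30 min break → 6 h 17 min
Thu: 11:16–22:37 = 11 h 21 min; less 30 min break → 10 h 51 min
Fri: 07:05–16:02 = 8 h 57 min; less 30 min break → 8 h 27 min
Mon reg 10 h 0 min / OT 0 h 2 min; Tue reg 4 h 0 min / OT 0 h 0 min; Wed reg 6 h 17 min / OT 0 h 0 min; Thu reg 10 h 0 min / OT 0 h 51 min; Fri reg 8 h 27 min / OT 0 h 0 min.
Totals: regular 38 h 44 min, overtime 0 h 53 min.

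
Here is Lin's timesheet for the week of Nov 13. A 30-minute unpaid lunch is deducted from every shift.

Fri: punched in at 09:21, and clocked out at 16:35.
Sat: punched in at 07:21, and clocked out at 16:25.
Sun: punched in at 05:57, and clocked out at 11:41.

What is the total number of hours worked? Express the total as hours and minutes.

20 h 32 min

Fri: 09:21–16:35 = 7 h 14 min; less 30 min break → 6 h 44 min
Sat: 07:21–16:25 = 9 h 4 min; less 30 min break → 8 h 34 min
Sun: 05:57–11:41 = 5 h 44 min; less 30 min break → 5 h 14 min
Total: 6 h 44 min + 8 h 34 min + 5 h 14 min = 20 h 32 min.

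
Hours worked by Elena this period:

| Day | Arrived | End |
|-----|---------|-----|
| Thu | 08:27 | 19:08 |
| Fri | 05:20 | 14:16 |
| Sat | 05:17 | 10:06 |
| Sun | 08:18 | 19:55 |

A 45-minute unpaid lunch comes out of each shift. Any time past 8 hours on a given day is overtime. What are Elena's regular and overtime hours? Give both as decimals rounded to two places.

Regular 28.07 hours, overtime 4.98 hours

Thu: 08:27–19:08 = 10 h 41 min; less 45 min break → 9 h 56 min
Fri: 05:20–14:16 = 8 h 56 min; less 45 min break → 8 h 11 min
Sat: 05:17–10:06 = 4 h 49 min; less 45 min break → 4 h 4 min
Sun: 08:18–19:55 = 11 h 37 min; less 45 min break → 10 h 52 min
Thu reg 8 h 0 min / OT 1 h 56 min; Fri reg 8 h 0 min / OT 0 h 11 min; Sat reg 4 h 4 min / OT 0 h 0 min; Sun reg 8 h 0 min / OT 2 h 52 min.
Totals: regular 28 h 4 min, overtime 4 h 59 min.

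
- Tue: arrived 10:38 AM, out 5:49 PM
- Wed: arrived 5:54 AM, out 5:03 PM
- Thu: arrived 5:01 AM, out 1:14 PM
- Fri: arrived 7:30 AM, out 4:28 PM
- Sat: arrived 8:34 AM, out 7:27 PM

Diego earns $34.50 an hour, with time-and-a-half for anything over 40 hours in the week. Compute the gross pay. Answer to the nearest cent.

Tue: 10:38 AM–5:49 PM = 7 h 11 min
Wed: 5:54 AM–5:03 PM = 11 h 9 min
Thu: 5:01 AM–1:14 PM = 8 h 13 min
Fri: 7:30 AM–4:28 PM = 8 h 58 min
Sat: 8:34 AM–7:27 PM = 10 h 53 min
Total worked: 46 h 24 min = 2784 min.
Regular 40 h 0 min = 2400 min at $34.50/h; overtime 6 h 24 min = 384 min at $51.75/h.
Pay = (2400 × $34.50 + 384 × $51.75) ÷ 60 = $1711.20.

$1711.20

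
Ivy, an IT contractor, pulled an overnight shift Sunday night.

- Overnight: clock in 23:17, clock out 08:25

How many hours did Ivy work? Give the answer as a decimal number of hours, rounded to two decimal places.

Overnight: 23:17 → midnight = 0 h 43 min; midnight → 08:25 = 8 h 25 min; span 9 h 8 min

9.13 hours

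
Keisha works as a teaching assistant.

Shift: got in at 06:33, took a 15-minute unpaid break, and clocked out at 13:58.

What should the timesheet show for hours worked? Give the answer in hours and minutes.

Shift: 06:33–13:58 = 7 h 25 min; less 15 min break → 7 h 10 min

7 h 10 min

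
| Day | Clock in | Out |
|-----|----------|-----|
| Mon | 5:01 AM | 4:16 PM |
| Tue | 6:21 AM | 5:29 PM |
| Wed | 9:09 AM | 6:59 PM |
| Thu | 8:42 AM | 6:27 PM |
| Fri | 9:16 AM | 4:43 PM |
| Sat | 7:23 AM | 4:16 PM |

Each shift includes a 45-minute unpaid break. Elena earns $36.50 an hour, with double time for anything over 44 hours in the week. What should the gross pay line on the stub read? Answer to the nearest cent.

$2321.40

Mon: 5:01 AM–4:16 PM = 11 h 15 min; less 45 min break → 10 h 30 min
Tue: 6:21 AM–5:29 PM = 11 h 8 min; less 45 min break → 10 h 23 min
Wed: 9:09 AM–6:59 PM = 9 h 50 min; less 45 min break → 9 h 5 min
Thu: 8:42 AM–6:27 PM = 9 h 45 min; less 45 min break → 9 h 0 min
Fri: 9:16 AM–4:43 PM = 7 h 27 min; less 45 min break → 6 h 42 min
Sat: 7:23 AM–4:16 PM = 8 h 53 min; less 45 min break → 8 h 8 min
Total worked: 53 h 48 min = 3228 min.
Regular 44 h 0 min = 2640 min at $36.50/h; overtime 9 h 48 min = 588 min at $73.00/h.
Pay = (2640 × $36.50 + 588 × $73.00) ÷ 60 = $2321.40.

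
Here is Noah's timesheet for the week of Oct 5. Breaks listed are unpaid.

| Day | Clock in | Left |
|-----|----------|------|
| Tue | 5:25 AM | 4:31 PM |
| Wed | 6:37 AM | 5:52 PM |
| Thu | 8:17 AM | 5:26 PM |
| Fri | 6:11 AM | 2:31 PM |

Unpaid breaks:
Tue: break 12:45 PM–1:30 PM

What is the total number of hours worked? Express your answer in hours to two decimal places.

39.08 hours

Tue: 5:25 AM–4:31 PM = 11 h 6 min; less 45 min break → 10 h 21 min
Wed: 6:37 AM–5:52 PM = 11 h 15 min
Thu: 8:17 AM–5:26 PM = 9 h 9 min
Fri: 6:11 AM–2:31 PM = 8 h 20 min
Total: 10 h 21 min + 11 h 15 min + 9 h 9 min + 8 h 20 min = 39 h 5 min.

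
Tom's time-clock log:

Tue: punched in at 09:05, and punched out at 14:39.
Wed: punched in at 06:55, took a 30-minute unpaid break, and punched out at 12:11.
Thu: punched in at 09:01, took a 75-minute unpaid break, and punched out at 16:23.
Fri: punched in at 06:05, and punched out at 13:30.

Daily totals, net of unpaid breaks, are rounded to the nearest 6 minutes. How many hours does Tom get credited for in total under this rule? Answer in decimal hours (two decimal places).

Tue: 09:05–14:39 = 5 h 34 min → rounds to 5 h 36 min
Wed: 06:55–12:11 = 5 h 16 min − 30 min = 4 h 46 min → rounds to 4 h 48 min
Thu: 09:01–16:23 = 7 h 22 min − 75 min = 6 h 7 min → rounds to 6 h 6 min
Fri: 06:05–13:30 = 7 h 25 min → rounds to 7 h 24 min
Total credited: 23 h 54 min.

23.90 hours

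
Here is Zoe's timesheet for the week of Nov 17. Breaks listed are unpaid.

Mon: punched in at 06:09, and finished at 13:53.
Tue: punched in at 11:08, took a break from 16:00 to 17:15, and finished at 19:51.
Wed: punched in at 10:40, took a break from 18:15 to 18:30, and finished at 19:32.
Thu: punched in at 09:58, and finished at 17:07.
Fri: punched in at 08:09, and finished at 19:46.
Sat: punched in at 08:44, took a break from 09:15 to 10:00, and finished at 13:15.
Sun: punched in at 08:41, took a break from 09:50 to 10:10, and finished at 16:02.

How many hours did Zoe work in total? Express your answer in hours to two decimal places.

53.37 hours

Mon: 06:09–13:53 = 7 h 44 min
Tue: 11:08–19:51 = 8 h 43 min; less 75 min break → 7 h 28 min
Wed: 10:40–19:32 = 8 h 52 min; less 15 min break → 8 h 37 min
Thu: 09:58–17:07 = 7 h 9 min
Fri: 08:09–19:46 = 11 h 37 min
Sat: 08:44–13:15 = 4 h 31 min; less 45 min break → 3 h 46 min
Sun: 08:41–16:02 = 7 h 21 min; less 20 min break → 7 h 1 min
Total: 7 h 44 min + 7 h 28 min + 8 h 37 min + 7 h 9 min + 11 h 37 min + 3 h 46 min + 7 h 1 min = 53 h 22 min.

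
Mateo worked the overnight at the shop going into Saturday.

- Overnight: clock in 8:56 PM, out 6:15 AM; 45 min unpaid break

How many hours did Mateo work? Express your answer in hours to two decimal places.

Overnight: 8:56 PM → midnight = 3 h 4 min; midnight → 6:15 AM = 6 h 15 min; span 9 h 19 min; less 45 min break → 8 h 34 min

8.57 hours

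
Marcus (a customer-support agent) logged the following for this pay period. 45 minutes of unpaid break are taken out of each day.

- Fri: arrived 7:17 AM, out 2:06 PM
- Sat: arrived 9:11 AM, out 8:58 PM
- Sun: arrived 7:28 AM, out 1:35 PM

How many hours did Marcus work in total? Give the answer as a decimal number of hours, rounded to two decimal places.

22.47 hours

Fri: 7:17 AM–2:06 PM = 6 h 49 min; less 45 min break → 6 h 4 min
Sat: 9:11 AM–8:58 PM = 11 h 47 min; less 45 min break → 11 h 2 min
Sun: 7:28 AM–1:35 PM = 6 h 7 min; less 45 min break → 5 h 22 min
Total: 6 h 4 min + 11 h 2 min + 5 h 22 min = 22 h 28 min.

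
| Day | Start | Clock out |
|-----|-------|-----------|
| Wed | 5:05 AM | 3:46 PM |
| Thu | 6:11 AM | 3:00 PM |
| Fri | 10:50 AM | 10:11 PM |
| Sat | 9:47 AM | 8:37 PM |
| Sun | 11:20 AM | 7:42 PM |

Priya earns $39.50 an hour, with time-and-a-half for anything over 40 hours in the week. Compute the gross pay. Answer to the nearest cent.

Wed: 5:05 AM–3:46 PM = 10 h 41 min
Thu: 6:11 AM–3:00 PM = 8 h 49 min
Fri: 10:50 AM–10:11 PM = 11 h 21 min
Sat: 9:47 AM–8:37 PM = 10 h 50 min
Sun: 11:20 AM–7:42 PM = 8 h 22 min
Total worked: 50 h 3 min = 3003 min.
Regular 40 h 0 min = 2400 min at $39.50/h; overtime 10 h 3 min = 603 min at $59.25/h.
Pay = (2400 × $39.50 + 603 × $59.25) ÷ 60 = $2175.46.

$2175.46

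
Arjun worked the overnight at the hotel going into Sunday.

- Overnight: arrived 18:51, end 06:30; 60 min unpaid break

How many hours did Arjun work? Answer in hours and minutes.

Overnight: 18:51 → midnight = 5 h 9 min; midnight → 06:30 = 6 h 30 min; span 11 h 39 min; less 60 min break → 10 h 39 min

10 h 39 min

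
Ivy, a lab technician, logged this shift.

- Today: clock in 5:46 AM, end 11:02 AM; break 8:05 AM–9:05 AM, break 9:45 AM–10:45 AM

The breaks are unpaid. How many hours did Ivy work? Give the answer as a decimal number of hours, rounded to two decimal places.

3.27 hours

Today: 5:46 AM–11:02 AM = 5 h 16 min; less 120 min break → 3 h 16 min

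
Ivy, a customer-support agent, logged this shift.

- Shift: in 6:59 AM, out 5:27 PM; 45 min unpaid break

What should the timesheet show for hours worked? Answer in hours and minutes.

Shift: 6:59 AM–5:27 PM = 10 h 28 min; less 45 min break → 9 h 43 min

9 h 43 min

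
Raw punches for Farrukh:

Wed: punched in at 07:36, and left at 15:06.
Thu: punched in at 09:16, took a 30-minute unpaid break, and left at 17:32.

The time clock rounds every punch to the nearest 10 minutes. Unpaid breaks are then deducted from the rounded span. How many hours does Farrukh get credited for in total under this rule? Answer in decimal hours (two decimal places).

15.17 hours

Wed: in 07:36→07:40, out 15:06→15:10; 7 h 30 min
Thu: in 09:16→09:20, out 17:32→17:30; 8 h 10 min − 30 min = 7 h 40 min
Total credited: 15 h 10 min.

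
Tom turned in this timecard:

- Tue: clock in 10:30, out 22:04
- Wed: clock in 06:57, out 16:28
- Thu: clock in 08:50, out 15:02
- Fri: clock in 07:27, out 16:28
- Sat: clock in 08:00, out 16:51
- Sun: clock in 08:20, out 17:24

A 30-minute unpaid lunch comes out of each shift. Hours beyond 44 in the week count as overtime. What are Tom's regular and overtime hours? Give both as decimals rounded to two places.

Regular 44.00 hours, overtime 7.22 hours

Tue: 10:30–22:04 = 11 h 34 min; less 30 min break → 11 h 4 min
Wed: 06:57–16:28 = 9 h 31 min; less 30 min break → 9 h 1 min
Thu: 08:50–15:02 = 6 h 12 min; less 30 min break → 5 h 42 min
Fri: 07:27–16:28 = 9 h 1 min; less 30 min break → 8 h 31 min
Sat: 08:00–16:51 = 8 h 51 min; less 30 min break → 8 h 21 min
Sun: 08:20–17:24 = 9 h 4 min; less 30 min break → 8 h 34 min
Total worked: 51 h 13 min = 51.22 h.
Threshold 44 h → overtime 7 h 13 min, regular 44 h 0 min.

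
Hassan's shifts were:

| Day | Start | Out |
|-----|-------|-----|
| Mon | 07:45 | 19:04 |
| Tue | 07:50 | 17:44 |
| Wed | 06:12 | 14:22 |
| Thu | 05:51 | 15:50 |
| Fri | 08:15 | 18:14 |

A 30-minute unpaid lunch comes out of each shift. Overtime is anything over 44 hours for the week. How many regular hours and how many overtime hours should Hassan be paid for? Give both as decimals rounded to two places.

Mon: 07:45–19:04 = 11 h 19 min; less 30 min break → 10 h 49 min
Tue: 07:50–17:44 = 9 h 54 min; less 30 min break → 9 h 24 min
Wed: 06:12–14:22 = 8 h 10 min; less 30 min break → 7 h 40 min
Thu: 05:51–15:50 = 9 h 59 min; less 30 min break → 9 h 29 min
Fri: 08:15–18:14 = 9 h 59 min; less 30 min break → 9 h 29 min
Total worked: 46 h 51 min = 46.85 h.
Threshold 44 h → overtime 2 h 51 min, regular 44 h 0 min.

Regular 44.00 hours, overtime 2.85 hours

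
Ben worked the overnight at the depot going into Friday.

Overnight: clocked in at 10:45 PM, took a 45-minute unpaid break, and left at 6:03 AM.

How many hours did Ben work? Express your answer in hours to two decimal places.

6.55 hours

Overnight: 10:45 PM → midnight = 1 h 15 min; midnight → 6:03 AM = 6 h 3 min; span 7 h 18 min; less 45 min break → 6 h 33 min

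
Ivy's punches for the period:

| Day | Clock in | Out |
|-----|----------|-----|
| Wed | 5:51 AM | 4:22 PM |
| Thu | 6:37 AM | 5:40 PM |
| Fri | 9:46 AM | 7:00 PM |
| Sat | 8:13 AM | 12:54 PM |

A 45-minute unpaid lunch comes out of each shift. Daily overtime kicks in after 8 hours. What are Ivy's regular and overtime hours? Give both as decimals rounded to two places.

Wed: 5:51 AM–4:22 PM = 10 h 31 min; less 45 min break → 9 h 46 min
Thu: 6:37 AM–5:40 PM = 11 h 3 min; less 45 min break → 10 h 18 min
Fri: 9:46 AM–7:00 PM = 9 h 14 min; less 45 min break → 8 h 29 min
Sat: 8:13 AM–12:54 PM = 4 h 41 min; less 45 min break → 3 h 56 min
Wed reg 8 h 0 min / OT 1 h 46 min; Thu reg 8 h 0 min / OT 2 h 18 min; Fri reg 8 h 0 min / OT 0 h 29 min; Sat reg 3 h 56 min / OT 0 h 0 min.
Totals: regular 27 h 56 min, overtime 4 h 33 min.

Regular 27.93 hours, overtime 4.55 hours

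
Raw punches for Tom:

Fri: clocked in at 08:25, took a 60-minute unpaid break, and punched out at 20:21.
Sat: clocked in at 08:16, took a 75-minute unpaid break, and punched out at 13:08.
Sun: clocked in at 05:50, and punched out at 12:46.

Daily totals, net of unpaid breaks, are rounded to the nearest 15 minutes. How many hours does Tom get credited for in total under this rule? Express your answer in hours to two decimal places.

Fri: 08:25–20:21 = 11 h 56 min − 60 min = 10 h 56 min → rounds to 11 h 0 min
Sat: 08:16–13:08 = 4 h 52 min − 75 min = 3 h 37 min → rounds to 3 h 30 min
Sun: 05:50–12:46 = 6 h 56 min → rounds to 7 h 0 min
Total credited: 21 h 30 min.

21.50 hours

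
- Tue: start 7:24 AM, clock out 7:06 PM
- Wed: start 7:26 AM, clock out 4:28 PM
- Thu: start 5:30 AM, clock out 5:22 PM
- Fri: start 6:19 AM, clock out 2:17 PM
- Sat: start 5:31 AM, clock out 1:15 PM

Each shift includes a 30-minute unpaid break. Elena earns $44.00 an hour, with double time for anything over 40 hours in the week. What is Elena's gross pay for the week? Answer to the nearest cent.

Tue: 7:24 AM–7:06 PM = 11 h 42 min; less 30 min break → 11 h 12 min
Wed: 7:26 AM–4:28 PM = 9 h 2 min; less 30 min break → 8 h 32 min
Thu: 5:30 AM–5:22 PM = 11 h 52 min; less 30 min break → 11 h 22 min
Fri: 6:19 AM–2:17 PM = 7 h 58 min; less 30 min break → 7 h 28 min
Sat: 5:31 AM–1:15 PM = 7 h 44 min; less 30 min break → 7 h 14 min
Total worked: 45 h 48 min = 2748 min.
Regular 40 h 0 min = 2400 min at $44.00/h; overtime 5 h 48 min = 348 min at $88.00/h.
Pay = (2400 × $44.00 + 348 × $88.00) ÷ 60 = $2270.40.

$2270.40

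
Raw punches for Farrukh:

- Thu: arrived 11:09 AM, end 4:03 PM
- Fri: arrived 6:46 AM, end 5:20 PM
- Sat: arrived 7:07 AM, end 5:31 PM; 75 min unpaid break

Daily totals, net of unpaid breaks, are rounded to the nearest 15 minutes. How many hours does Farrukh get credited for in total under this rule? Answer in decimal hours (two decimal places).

Thu: 11:09 AM–4:03 PM = 4 h 54 min → rounds to 5 h 0 min
Fri: 6:46 AM–5:20 PM = 10 h 34 min → rounds to 10 h 30 min
Sat: 7:07 AM–5:31 PM = 10 h 24 min − 75 min = 9 h 9 min → rounds to 9 h 15 min
Total credited: 24 h 45 min.

24.75 hours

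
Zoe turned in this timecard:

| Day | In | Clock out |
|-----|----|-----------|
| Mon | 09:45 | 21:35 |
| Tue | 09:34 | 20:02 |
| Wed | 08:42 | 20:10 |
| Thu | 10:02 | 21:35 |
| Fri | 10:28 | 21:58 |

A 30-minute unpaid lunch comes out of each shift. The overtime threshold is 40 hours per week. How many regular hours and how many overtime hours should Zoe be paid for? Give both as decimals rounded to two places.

Regular 40.00 hours, overtime 14.32 hours

Mon: 09:45–21:35 = 11 h 50 min; less 30 min break → 11 h 20 min
Tue: 09:34–20:02 = 10 h 28 min; less 30 min break → 9 h 58 min
Wed: 08:42–20:10 = 11 h 28 min; less 30 min break → 10 h 58 min
Thu: 10:02–21:35 = 11 h 33 min; less 30 min break → 11 h 3 min
Fri: 10:28–21:58 = 11 h 30 min; less 30 min break → 11 h 0 min
Total worked: 54 h 19 min = 54.32 h.
Threshold 40 h → overtime 14 h 19 min, regular 40 h 0 min.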